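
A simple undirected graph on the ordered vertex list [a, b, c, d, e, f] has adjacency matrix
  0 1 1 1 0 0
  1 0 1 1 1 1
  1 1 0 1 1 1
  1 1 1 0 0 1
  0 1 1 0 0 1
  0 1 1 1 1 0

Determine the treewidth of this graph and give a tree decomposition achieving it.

Treewidth 3.
One such decomposition:
Bags: B1 = {b, c, d, f}  B2 = {b, c, e, f}  B3 = {a, b, c, d}
Tree: B1–B2, B1–B3

The largest bag has 4 vertices, giving width 3; this decomposition certifies tw(G) ≤ 3. Conversely, {b, c, d, f} is a clique of size 4, and the vertices of any clique must share a bag in every tree decomposition; so some bag has ≥ 4 vertices and tw(G) ≥ 3. The upper and lower bounds meet at 3, so that is the treewidth.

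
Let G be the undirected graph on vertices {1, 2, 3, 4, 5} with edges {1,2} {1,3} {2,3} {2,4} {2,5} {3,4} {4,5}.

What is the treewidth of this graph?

2

A width-2 tree decomposition is:
Bags: B1 = {2, 4, 5}  B2 = {2, 3, 4}  B3 = {1, 2, 3}
Tree: B1–B2, B2–B3
The largest bag has 3 vertices, giving width 2; this decomposition certifies tw(G) ≤ 2. For the lower bound, the 3 vertices {1, 2, 3} are pairwise adjacent, and any tree decomposition puts a clique entirely inside one bag — forcing width ≥ 2. The upper and lower bounds meet at 2, so that is the treewidth.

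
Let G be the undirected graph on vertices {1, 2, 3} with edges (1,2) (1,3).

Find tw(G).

1

A width-1 tree decomposition is:
Bags: B1 = {1, 3}  B2 = {1, 2}
Tree: B1–B2
The largest bag has 2 vertices, giving width 1; this decomposition certifies tw(G) ≤ 1. Since G has at least one edge (e.g. 1–3), it is not an edgeless graph, so tw(G) ≥ 1. Therefore the treewidth is 1.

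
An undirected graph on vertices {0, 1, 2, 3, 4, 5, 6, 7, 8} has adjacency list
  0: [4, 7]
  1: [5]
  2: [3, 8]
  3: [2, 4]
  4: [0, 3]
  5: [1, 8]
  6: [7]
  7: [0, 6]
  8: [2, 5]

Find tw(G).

1

A width-1 tree decomposition is:
Bags: B1 = {1, 5}  B2 = {5, 8}  B3 = {2, 8}  B4 = {2, 3}  B5 = {3, 4}  B6 = {0, 4}  B7 = {0, 7}  B8 = {6, 7}
Tree: B1–B2, B2–B3, B3–B4, B4–B5, B5–B6, B6–B7, B7–B8
Every bag has size at most 2, so the width is 2 − 1 = 1 and tw(G) ≤ 1. G has an edge, so its treewidth is at least 1. Hence tw(G) = 1 exactly.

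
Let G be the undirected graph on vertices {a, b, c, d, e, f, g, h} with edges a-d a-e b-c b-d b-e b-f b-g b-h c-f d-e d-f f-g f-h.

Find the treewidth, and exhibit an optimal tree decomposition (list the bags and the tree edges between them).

Treewidth 2.
One optimal decomposition is:
Bags: B1 = {b, d, f}  B2 = {b, f, h}  B3 = {b, d, e}  B4 = {b, c, f}  B5 = {b, f, g}  B6 = {a, d, e}
Tree: B1–B2, B1–B3, B1–B4, B2–B5, B3–B6

The largest bag has 3 vertices, giving width 2; this decomposition certifies tw(G) ≤ 2. On the other hand G contains the 3-clique {a, d, e}. A clique must lie in a single bag of any decomposition, so no decomposition can have width below 2. Combining the bounds, tw(G) = 2.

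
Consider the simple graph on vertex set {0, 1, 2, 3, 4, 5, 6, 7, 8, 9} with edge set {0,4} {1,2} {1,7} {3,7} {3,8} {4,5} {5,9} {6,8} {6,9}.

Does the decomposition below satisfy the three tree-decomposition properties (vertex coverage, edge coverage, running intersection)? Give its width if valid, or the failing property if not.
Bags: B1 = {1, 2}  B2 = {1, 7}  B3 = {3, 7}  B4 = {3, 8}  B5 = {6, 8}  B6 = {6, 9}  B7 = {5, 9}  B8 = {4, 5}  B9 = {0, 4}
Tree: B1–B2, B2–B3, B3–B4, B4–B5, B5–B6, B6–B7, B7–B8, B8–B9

Yes; width 1.

Checking the three conditions: (i) the bags cover all of {0, 1, 2, 3, 4, 5, 6, 7, 8, 9}; (ii) for each edge, some bag contains both endpoints; (iii) the bags containing any fixed vertex form a subtree. All hold, so the decomposition is valid with width 2 − 1 = 1.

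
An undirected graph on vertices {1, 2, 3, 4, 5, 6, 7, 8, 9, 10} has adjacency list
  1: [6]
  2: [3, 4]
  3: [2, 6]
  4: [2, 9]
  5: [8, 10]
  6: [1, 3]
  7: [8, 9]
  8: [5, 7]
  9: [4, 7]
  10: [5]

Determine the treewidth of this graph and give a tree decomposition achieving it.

Every bag has size at most 2, so the width is 2 − 1 = 1 and tw(G) ≤ 1. Since G has at least one edge (e.g. 10–5), it is not an edgeless graph, so tw(G) ≥ 1. Therefore the treewidth is 1.

Treewidth 1.
One optimal decomposition is:
Bags: B1 = {5, 10}  B2 = {5, 8}  B3 = {7, 8}  B4 = {7, 9}  B5 = {4, 9}  B6 = {2, 4}  B7 = {2, 3}  B8 = {3, 6}  B9 = {1, 6}
Tree: B1–B2, B2–B3, B3–B4, B4–B5, B5–B6, B6–B7, B7–B8, B8–B9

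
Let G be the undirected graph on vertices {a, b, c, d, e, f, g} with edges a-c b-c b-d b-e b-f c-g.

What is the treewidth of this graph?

A width-1 tree decomposition is:
Bags: B1 = {b, c}  B2 = {b, e}  B3 = {c, g}  B4 = {b, f}  B5 = {a, c}  B6 = {b, d}
Tree: B1–B2, B1–B3, B1–B4, B3–B5, B1–B6
The largest bag has 2 vertices, giving width 1; this decomposition certifies tw(G) ≤ 1. G has an edge, so its treewidth is at least 1. Therefore the treewidth is 1.

1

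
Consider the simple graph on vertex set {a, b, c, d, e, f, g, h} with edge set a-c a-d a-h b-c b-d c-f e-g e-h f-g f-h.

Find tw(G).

2

A width-2 tree decomposition is:
Bags: B1 = {a, b, d}  B2 = {a, b, c}  B3 = {a, c, h}  B4 = {c, f, h}  B5 = {e, f, h}  B6 = {e, f, g}
Tree: B1–B2, B2–B3, B3–B4, B4–B5, B5–B6
The largest bag has 3 vertices, giving width 2; this decomposition certifies tw(G) ≤ 2. Since d–b–c–a–d is a cycle in G, G is not acyclic. Forests are exactly the graphs of treewidth ≤ 1, so tw(G) ≥ 2. Combining the bounds, tw(G) = 2.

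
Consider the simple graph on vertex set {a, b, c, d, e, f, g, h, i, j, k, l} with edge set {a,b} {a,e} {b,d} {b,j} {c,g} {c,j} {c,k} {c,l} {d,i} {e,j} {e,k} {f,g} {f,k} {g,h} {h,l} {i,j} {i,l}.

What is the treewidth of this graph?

A width-3 tree decomposition is:
Bags: B1 = {f, g, h, k}  B2 = {c, g, h, k}  B3 = {c, h, k, l}  B4 = {c, e, k, l}  B5 = {c, e, j, l}  B6 = {e, i, j, l}  B7 = {a, e, i, j}  B8 = {a, b, i, j}  B9 = {a, b, d, i}
Tree: B1–B2, B2–B3, B3–B4, B4–B5, B5–B6, B6–B7, B7–B8, B8–B9
Each bag holds 4 vertices, so the decomposition has width 3, which upper-bounds the treewidth. For the lower bound: the 4 vertex sets {f,g,h}, {k}, {c}, {e,i,j,l} are disjoint, each induces a connected subgraph, and every pair is joined by at least one edge of G. Contracting each set to a single vertex therefore yields K_{4} as a minor, and since treewidth is minor-monotone, tw(G) ≥ tw(K_{4}) = 3. Hence tw(G) = 3 exactly.

3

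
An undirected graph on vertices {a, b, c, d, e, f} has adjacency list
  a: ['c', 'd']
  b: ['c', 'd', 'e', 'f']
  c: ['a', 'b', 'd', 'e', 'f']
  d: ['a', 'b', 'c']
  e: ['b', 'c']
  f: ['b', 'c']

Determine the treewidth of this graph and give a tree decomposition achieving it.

Treewidth 2.
One optimal decomposition is:
Bags: B1 = {b, c, d}  B2 = {b, c, e}  B3 = {b, c, f}  B4 = {a, c, d}
Tree: B1–B2, B1–B3, B1–B4

Every bag has size at most 3, so the width is 3 − 1 = 2 and tw(G) ≤ 2. For the lower bound, the 3 vertices {a, c, d} are pairwise adjacent, and any tree decomposition puts a clique entirely inside one bag — forcing width ≥ 2. Therefore the treewidth is 2.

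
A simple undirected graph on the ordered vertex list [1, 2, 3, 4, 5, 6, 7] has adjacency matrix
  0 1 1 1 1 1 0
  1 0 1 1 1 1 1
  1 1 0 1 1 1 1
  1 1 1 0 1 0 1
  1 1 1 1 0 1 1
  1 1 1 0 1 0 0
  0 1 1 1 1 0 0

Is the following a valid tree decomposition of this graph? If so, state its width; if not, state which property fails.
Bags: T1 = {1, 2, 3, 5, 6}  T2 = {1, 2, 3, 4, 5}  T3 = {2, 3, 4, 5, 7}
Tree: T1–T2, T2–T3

Vertex coverage: the bags together contain {1, 2, 3, 4, 5, 6, 7}, the full vertex set. Edge coverage: each edge of G has both endpoints in at least one bag. Running intersection: for every vertex, the bags containing it form a connected subtree. All three properties hold, so this is a valid tree decomposition of width max|bag| − 1 = 4, and hence tw(G) ≤ 4.

Yes; width 4.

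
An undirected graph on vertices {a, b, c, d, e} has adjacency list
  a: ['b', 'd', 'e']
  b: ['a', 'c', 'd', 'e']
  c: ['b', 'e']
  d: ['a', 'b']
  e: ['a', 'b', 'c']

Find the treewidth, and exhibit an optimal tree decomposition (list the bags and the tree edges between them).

Every bag has size at most 3, so the width is 3 − 1 = 2 and tw(G) ≤ 2. For the lower bound, the 3 vertices {a, b, d} are pairwise adjacent, and any tree decomposition puts a clique entirely inside one bag — forcing width ≥ 2. Hence tw(G) = 2 exactly.

Treewidth 2.
Bags: B1 = {b, c, e}  B2 = {a, b, e}  B3 = {a, b, d}
Tree: B1–B2, B2–B3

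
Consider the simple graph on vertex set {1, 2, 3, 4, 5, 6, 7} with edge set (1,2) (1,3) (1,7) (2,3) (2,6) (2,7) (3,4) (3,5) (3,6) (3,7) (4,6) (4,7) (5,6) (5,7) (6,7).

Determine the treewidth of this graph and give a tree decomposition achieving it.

The largest bag has 4 vertices, giving width 3; this decomposition certifies tw(G) ≤ 3. For the lower bound, the 4 vertices {1, 2, 3, 7} are pairwise adjacent, and any tree decomposition puts a clique entirely inside one bag — forcing width ≥ 3. Combining the bounds, tw(G) = 3.

Treewidth 3.
One such decomposition:
Bags: B1 = {2, 3, 6, 7}  B2 = {1, 2, 3, 7}  B3 = {3, 5, 6, 7}  B4 = {3, 4, 6, 7}
Tree: B1–B2, B1–B3, B1–B4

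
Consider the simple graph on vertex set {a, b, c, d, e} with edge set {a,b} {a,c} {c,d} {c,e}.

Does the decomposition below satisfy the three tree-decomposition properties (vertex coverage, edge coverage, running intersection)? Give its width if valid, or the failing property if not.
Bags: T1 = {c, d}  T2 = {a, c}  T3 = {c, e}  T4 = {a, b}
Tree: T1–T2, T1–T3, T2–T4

Yes; width 1.

Every vertex of G appears in some bag (union = {a, b, c, d, e}); every edge is covered by a bag; and for each vertex v the set of bags containing v is connected in the bag tree. The decomposition is therefore valid. The largest bag has 2 vertices, so the width is 1.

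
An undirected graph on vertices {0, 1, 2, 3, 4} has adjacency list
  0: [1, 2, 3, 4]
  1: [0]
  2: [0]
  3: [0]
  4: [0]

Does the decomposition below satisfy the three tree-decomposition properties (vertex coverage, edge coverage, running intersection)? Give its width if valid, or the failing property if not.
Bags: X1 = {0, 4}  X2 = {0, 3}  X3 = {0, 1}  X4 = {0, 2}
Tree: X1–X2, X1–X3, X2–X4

Every vertex of G appears in some bag (union = {0, 1, 2, 3, 4}); every edge is covered by a bag; and for each vertex v the set of bags containing v is connected in the bag tree. The decomposition is therefore valid. The largest bag has 2 vertices, so the width is 1.

Yes; width 1.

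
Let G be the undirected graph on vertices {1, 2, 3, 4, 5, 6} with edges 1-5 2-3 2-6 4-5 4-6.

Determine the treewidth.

1

A width-1 tree decomposition is:
Bags: B1 = {2, 3}  B2 = {2, 6}  B3 = {4, 6}  B4 = {4, 5}  B5 = {1, 5}
Tree: B1–B2, B2–B3, B3–B4, B4–B5
Each bag holds 2 vertices, so the decomposition has width 1, which upper-bounds the treewidth. G has an edge, so its treewidth is at least 1. Therefore the treewidth is 1.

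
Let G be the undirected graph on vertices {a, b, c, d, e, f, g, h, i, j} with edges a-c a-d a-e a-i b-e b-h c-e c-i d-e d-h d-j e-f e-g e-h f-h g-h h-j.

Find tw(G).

A width-2 tree decomposition is:
Bags: B1 = {d, e, h}  B2 = {b, e, h}  B3 = {d, h, j}  B4 = {e, f, h}  B5 = {a, d, e}  B6 = {a, c, e}  B7 = {a, c, i}  B8 = {e, g, h}
Tree: B1–B2, B1–B3, B2–B4, B1–B5, B5–B6, B6–B7, B1–B8
Each bag holds 3 vertices, so the decomposition has width 2, which upper-bounds the treewidth. Conversely, {d, h, j} is a clique of size 3, and the vertices of any clique must share a bag in every tree decomposition; so some bag has ≥ 3 vertices and tw(G) ≥ 2. Therefore the treewidth is 2.

2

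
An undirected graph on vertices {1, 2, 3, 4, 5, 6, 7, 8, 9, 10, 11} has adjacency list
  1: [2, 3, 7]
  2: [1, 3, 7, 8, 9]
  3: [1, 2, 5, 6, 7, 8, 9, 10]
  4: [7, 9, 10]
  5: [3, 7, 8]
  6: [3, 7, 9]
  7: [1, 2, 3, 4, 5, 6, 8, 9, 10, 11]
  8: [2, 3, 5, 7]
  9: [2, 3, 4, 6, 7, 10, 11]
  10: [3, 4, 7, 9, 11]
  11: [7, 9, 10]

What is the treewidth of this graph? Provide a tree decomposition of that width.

Every bag has size at most 4, so the width is 4 − 1 = 3 and tw(G) ≤ 3. Conversely, {7, 9, 10, 11} is a clique of size 4, and the vertices of any clique must share a bag in every tree decomposition; so some bag has ≥ 4 vertices and tw(G) ≥ 3. The upper and lower bounds meet at 3, so that is the treewidth.

Treewidth 3.
One such decomposition:
Bags: B1 = {2, 3, 7, 9}  B2 = {3, 7, 9, 10}  B3 = {1, 2, 3, 7}  B4 = {3, 6, 7, 9}  B5 = {2, 3, 7, 8}  B6 = {3, 5, 7, 8}  B7 = {4, 7, 9, 10}  B8 = {7, 9, 10, 11}
Tree: B1–B2, B1–B3, B2–B4, B3–B5, B5–B6, B2–B7, B2–B8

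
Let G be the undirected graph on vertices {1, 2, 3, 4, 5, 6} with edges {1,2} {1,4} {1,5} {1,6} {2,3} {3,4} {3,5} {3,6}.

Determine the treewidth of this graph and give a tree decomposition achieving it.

Each bag holds 3 vertices, so the decomposition has width 2, which upper-bounds the treewidth. For the lower bound, G contains the cycle 3–2–1–6–3, so G is not a forest; only forests have treewidth ≤ 1, hence tw(G) ≥ 2. Combining the bounds, tw(G) = 2.

Treewidth 2.
One such decomposition:
Bags: B1 = {1, 2, 3}  B2 = {1, 3, 6}  B3 = {1, 3, 4}  B4 = {1, 3, 5}
Tree: B1–B2, B2–B3, B3–B4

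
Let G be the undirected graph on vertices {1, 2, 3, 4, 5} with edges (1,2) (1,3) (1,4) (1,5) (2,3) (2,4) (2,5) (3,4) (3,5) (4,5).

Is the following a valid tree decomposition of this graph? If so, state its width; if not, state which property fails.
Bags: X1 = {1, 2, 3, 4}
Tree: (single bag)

A tree decomposition must satisfy three properties: every vertex lies in some bag; for every edge, both endpoints lie together in some bag; and for every vertex, the bags containing it form a connected subtree. Here vertex 5 appears in no bag, so the decomposition is invalid.

No — vertex 5 appears in no bag.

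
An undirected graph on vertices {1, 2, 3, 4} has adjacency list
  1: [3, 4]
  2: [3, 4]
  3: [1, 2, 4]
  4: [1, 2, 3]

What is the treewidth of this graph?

A width-2 tree decomposition is:
Bags: B1 = {2, 3, 4}  B2 = {1, 3, 4}
Tree: B1–B2
Every bag has size at most 3, so the width is 3 − 1 = 2 and tw(G) ≤ 2. Conversely, {1, 3, 4} is a clique of size 3, and the vertices of any clique must share a bag in every tree decomposition; so some bag has ≥ 3 vertices and tw(G) ≥ 2. The upper and lower bounds meet at 2, so that is the treewidth.

2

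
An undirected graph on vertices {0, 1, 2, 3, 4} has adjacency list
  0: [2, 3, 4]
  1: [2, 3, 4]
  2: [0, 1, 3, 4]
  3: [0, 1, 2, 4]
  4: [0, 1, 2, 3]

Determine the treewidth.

3

A width-3 tree decomposition is:
Bags: B1 = {0, 2, 3, 4}  B2 = {1, 2, 3, 4}
Tree: B1–B2
Every bag has size at most 4, so the width is 4 − 1 = 3 and tw(G) ≤ 3. On the other hand G contains the 4-clique {0, 2, 3, 4}. A clique must lie in a single bag of any decomposition, so no decomposition can have width below 3. Combining the bounds, tw(G) = 3.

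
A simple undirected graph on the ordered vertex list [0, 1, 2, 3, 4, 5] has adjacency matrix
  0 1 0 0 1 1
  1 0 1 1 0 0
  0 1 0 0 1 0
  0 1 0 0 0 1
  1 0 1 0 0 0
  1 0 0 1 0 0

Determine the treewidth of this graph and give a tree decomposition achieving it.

Treewidth 2.
One such decomposition:
Bags: B1 = {0, 3, 5}  B2 = {0, 1, 3}  B3 = {0, 1, 4}  B4 = {1, 2, 4}
Tree: B1–B2, B2–B3, B3–B4

Every bag has size at most 3, so the width is 3 − 1 = 2 and tw(G) ≤ 2. For the lower bound, G contains the cycle 5–3–1–0–5, so G is not a forest; only forests have treewidth ≤ 1, hence tw(G) ≥ 2. The upper and lower bounds meet at 2, so that is the treewidth.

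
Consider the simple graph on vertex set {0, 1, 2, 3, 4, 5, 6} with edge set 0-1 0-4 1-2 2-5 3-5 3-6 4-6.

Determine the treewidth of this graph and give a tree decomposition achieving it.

Treewidth 2.
Bags: B1 = {0, 1, 2}  B2 = {0, 2, 5}  B3 = {0, 3, 5}  B4 = {0, 3, 6}  B5 = {0, 4, 6}
Tree: B1–B2, B2–B3, B3–B4, B4–B5

Every bag has size at most 3, so the width is 3 − 1 = 2 and tw(G) ≤ 2. Since 0–1–2–5–3–6–4–0 is a cycle in G, G is not acyclic. Forests are exactly the graphs of treewidth ≤ 1, so tw(G) ≥ 2. Therefore the treewidth is 2.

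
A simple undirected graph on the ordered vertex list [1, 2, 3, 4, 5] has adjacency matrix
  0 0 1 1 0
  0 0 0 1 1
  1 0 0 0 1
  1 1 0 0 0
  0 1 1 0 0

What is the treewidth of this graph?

2

A width-2 tree decomposition is:
Bags: B1 = {1, 2, 4}  B2 = {1, 2, 3}  B3 = {2, 3, 5}
Tree: B1–B2, B2–B3
Every bag has size at most 3, so the width is 3 − 1 = 2 and tw(G) ≤ 2. For the lower bound, G contains the cycle 2–4–1–3–5–2, so G is not a forest; only forests have treewidth ≤ 1, hence tw(G) ≥ 2. Therefore the treewidth is 2.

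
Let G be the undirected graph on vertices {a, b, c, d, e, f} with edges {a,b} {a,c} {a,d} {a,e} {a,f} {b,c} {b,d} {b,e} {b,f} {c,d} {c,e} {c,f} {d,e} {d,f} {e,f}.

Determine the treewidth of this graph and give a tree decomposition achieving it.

A single bag containing all 6 vertices is trivially a valid decomposition of width 5. On the other hand G contains the 6-clique {a, b, c, d, e, f}. A clique must lie in a single bag of any decomposition, so no decomposition can have width below 5. Therefore the treewidth is 5.

Treewidth 5.
Bags: B1 = {a, b, c, d, e, f}
Tree: (single bag)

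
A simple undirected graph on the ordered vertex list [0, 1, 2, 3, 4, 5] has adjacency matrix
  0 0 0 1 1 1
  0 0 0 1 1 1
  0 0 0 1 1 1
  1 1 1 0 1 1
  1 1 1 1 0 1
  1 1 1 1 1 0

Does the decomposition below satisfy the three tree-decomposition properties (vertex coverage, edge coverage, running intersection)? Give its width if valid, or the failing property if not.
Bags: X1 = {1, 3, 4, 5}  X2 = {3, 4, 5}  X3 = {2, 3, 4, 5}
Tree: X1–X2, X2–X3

A tree decomposition must satisfy three properties: every vertex lies in some bag; for every edge, both endpoints lie together in some bag; and for every vertex, the bags containing it form a connected subtree. Here vertex 0 appears in no bag, so the decomposition is invalid.

No — vertex 0 appears in no bag.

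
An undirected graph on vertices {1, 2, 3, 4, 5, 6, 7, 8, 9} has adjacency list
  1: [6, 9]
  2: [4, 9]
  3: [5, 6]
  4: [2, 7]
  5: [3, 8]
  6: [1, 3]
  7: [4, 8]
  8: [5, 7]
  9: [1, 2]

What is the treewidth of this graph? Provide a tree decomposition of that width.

The largest bag has 3 vertices, giving width 2; this decomposition certifies tw(G) ≤ 2. Since 5–8–7–4–2–9–1–6–3–5 is a cycle in G, G is not acyclic. Forests are exactly the graphs of treewidth ≤ 1, so tw(G) ≥ 2. The upper and lower bounds meet at 2, so that is the treewidth.

Treewidth 2.
One optimal decomposition is:
Bags: B1 = {5, 7, 8}  B2 = {4, 5, 7}  B3 = {2, 4, 5}  B4 = {2, 5, 9}  B5 = {1, 5, 9}  B6 = {1, 5, 6}  B7 = {3, 5, 6}
Tree: B1–B2, B2–B3, B3–B4, B4–B5, B5–B6, B6–B7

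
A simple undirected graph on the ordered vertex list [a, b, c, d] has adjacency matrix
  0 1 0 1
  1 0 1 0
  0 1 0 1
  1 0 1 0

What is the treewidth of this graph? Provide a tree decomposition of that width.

Each bag holds 3 vertices, so the decomposition has width 2, which upper-bounds the treewidth. Since d–a–b–c–d is a cycle in G, G is not acyclic. Forests are exactly the graphs of treewidth ≤ 1, so tw(G) ≥ 2. Hence tw(G) = 2 exactly.

Treewidth 2.
Bags: B1 = {a, b, d}  B2 = {b, c, d}
Tree: B1–B2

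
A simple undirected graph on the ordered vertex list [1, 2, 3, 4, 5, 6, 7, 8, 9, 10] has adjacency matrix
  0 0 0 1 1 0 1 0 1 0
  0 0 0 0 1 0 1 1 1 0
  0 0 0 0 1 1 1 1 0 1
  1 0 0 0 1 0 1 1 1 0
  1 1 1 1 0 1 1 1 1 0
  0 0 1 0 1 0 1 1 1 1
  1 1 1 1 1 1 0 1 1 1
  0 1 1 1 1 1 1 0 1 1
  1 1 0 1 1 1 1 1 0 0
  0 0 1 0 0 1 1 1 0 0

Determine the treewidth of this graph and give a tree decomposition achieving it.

The largest bag has 5 vertices, giving width 4; this decomposition certifies tw(G) ≤ 4. On the other hand G contains the 5-clique {3, 6, 7, 8, 10}. A clique must lie in a single bag of any decomposition, so no decomposition can have width below 4. Hence tw(G) = 4 exactly.

Treewidth 4.
One such decomposition:
Bags: B1 = {5, 6, 7, 8, 9}  B2 = {3, 5, 6, 7, 8}  B3 = {4, 5, 7, 8, 9}  B4 = {1, 4, 5, 7, 9}  B5 = {2, 5, 7, 8, 9}  B6 = {3, 6, 7, 8, 10}
Tree: B1–B2, B1–B3, B3–B4, B1–B5, B2–B6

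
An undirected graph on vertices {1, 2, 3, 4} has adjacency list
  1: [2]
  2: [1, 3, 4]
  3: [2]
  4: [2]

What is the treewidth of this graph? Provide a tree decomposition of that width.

Each bag holds 2 vertices, so the decomposition has width 1, which upper-bounds the treewidth. Since G has at least one edge (e.g. 2–1), it is not an edgeless graph, so tw(G) ≥ 1. Combining the bounds, tw(G) = 1.

Treewidth 1.
One such decomposition:
Bags: B1 = {1, 2}  B2 = {2, 3}  B3 = {2, 4}
Tree: B1–B2, B1–B3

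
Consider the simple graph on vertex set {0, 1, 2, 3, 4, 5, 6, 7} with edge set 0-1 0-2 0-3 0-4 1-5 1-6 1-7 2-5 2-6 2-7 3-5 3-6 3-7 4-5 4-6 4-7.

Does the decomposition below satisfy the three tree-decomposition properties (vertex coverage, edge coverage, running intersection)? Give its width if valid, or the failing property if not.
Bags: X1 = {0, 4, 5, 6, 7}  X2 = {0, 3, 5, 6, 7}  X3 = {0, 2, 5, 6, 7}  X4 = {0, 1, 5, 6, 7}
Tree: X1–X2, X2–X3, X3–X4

Yes; width 4.

Vertex coverage: the bags together contain {0, 1, 2, 3, 4, 5, 6, 7}, the full vertex set. Edge coverage: each edge of G has both endpoints in at least one bag. Running intersection: for every vertex, the bags containing it form a connected subtree. All three properties hold, so this is a valid tree decomposition of width max|bag| − 1 = 4, and hence tw(G) ≤ 4.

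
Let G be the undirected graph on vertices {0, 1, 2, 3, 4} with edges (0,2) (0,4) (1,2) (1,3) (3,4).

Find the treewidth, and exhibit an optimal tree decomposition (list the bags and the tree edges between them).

Every bag has size at most 3, so the width is 3 − 1 = 2 and tw(G) ≤ 2. Since 3–1–2–0–4–3 is a cycle in G, G is not acyclic. Forests are exactly the graphs of treewidth ≤ 1, so tw(G) ≥ 2. Hence tw(G) = 2 exactly.

Treewidth 2.
Bags: B1 = {1, 2, 3}  B2 = {0, 2, 3}  B3 = {0, 3, 4}
Tree: B1–B2, B2–B3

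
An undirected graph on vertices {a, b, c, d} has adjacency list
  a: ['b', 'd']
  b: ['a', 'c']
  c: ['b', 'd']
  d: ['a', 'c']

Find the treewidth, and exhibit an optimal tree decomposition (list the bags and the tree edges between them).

Treewidth 2.
One optimal decomposition is:
Bags: B1 = {a, b, d}  B2 = {b, c, d}
Tree: B1–B2

Every bag has size at most 3, so the width is 3 − 1 = 2 and tw(G) ≤ 2. The edges b–a–d–c–b form a cycle, so G is not a tree and its treewidth is at least 2. Combining the bounds, tw(G) = 2.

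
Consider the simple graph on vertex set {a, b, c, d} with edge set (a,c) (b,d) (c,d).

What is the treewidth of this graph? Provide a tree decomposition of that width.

Treewidth 1.
One optimal decomposition is:
Bags: B1 = {a, c}  B2 = {c, d}  B3 = {b, d}
Tree: B1–B2, B2–B3

Every bag has size at most 2, so the width is 2 − 1 = 1 and tw(G) ≤ 1. Since G has at least one edge (e.g. a–c), it is not an edgeless graph, so tw(G) ≥ 1. Hence tw(G) = 1 exactly.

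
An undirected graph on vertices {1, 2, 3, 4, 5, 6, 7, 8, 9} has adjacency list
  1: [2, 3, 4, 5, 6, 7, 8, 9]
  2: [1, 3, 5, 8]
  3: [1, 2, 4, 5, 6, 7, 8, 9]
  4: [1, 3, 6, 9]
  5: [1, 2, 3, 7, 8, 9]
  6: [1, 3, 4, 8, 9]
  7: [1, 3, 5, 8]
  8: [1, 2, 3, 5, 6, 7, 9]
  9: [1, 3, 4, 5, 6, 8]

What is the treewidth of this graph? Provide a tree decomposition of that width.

Each bag holds 5 vertices, so the decomposition has width 4, which upper-bounds the treewidth. Conversely, {1, 3, 5, 8, 9} is a clique of size 5, and the vertices of any clique must share a bag in every tree decomposition; so some bag has ≥ 5 vertices and tw(G) ≥ 4. Therefore the treewidth is 4.

Treewidth 4.
One optimal decomposition is:
Bags: B1 = {1, 3, 5, 8, 9}  B2 = {1, 3, 5, 7, 8}  B3 = {1, 2, 3, 5, 8}  B4 = {1, 3, 6, 8, 9}  B5 = {1, 3, 4, 6, 9}
Tree: B1–B2, B1–B3, B1–B4, B4–B5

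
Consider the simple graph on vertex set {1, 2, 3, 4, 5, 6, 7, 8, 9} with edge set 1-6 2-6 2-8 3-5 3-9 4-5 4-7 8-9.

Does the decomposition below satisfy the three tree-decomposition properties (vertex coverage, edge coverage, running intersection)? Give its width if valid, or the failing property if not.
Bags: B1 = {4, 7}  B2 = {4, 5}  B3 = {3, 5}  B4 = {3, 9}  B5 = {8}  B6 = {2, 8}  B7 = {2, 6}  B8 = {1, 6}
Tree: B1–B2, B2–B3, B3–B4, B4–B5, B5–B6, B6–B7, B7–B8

A tree decomposition must satisfy three properties: every vertex lies in some bag; for every edge, both endpoints lie together in some bag; and for every vertex, the bags containing it form a connected subtree. Here edge (9,8) lies in no bag, so the decomposition is invalid.

No — edge (9,8) lies in no bag.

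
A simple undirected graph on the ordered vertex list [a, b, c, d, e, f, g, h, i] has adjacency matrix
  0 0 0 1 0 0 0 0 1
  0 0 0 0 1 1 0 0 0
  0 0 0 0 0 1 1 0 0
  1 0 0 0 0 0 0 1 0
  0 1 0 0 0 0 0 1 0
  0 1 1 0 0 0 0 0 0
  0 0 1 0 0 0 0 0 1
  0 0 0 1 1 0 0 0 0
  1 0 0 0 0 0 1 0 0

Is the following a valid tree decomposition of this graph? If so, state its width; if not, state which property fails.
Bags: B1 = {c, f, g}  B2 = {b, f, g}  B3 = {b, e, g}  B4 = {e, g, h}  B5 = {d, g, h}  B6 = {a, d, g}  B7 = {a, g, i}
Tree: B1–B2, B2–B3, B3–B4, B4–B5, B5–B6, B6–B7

Vertex coverage: the bags together contain {a, b, c, d, e, f, g, h, i}, the full vertex set. Edge coverage: each edge of G has both endpoints in at least one bag. Running intersection: for every vertex, the bags containing it form a connected subtree. All three properties hold, so this is a valid tree decomposition of width max|bag| − 1 = 2, and hence tw(G) ≤ 2.

Yes; width 2.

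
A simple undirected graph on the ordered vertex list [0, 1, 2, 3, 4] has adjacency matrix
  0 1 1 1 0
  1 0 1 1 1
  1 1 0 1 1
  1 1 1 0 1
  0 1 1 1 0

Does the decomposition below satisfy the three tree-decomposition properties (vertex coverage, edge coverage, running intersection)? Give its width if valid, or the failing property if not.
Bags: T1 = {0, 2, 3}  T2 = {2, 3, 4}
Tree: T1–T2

A tree decomposition must satisfy three properties: every vertex lies in some bag; for every edge, both endpoints lie together in some bag; and for every vertex, the bags containing it form a connected subtree. Here vertex 1 appears in no bag, so the decomposition is invalid.

No — vertex 1 appears in no bag.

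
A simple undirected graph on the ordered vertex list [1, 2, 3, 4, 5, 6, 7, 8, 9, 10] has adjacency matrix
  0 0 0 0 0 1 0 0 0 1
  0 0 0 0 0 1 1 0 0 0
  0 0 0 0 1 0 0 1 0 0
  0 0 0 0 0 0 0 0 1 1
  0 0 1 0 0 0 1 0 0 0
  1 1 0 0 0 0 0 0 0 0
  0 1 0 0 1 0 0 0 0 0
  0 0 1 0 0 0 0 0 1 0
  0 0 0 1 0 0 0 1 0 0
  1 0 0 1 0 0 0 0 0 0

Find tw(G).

A width-2 tree decomposition is:
Bags: B1 = {3, 8, 9}  B2 = {3, 5, 9}  B3 = {5, 7, 9}  B4 = {2, 7, 9}  B5 = {2, 6, 9}  B6 = {1, 6, 9}  B7 = {1, 9, 10}  B8 = {4, 9, 10}
Tree: B1–B2, B2–B3, B3–B4, B4–B5, B5–B6, B6–B7, B7–B8
Every bag has size at most 3, so the width is 3 − 1 = 2 and tw(G) ≤ 2. Since 9–8–3–5–7–2–6–1–10–4–9 is a cycle in G, G is not acyclic. Forests are exactly the graphs of treewidth ≤ 1, so tw(G) ≥ 2. The upper and lower bounds meet at 2, so that is the treewidth.

2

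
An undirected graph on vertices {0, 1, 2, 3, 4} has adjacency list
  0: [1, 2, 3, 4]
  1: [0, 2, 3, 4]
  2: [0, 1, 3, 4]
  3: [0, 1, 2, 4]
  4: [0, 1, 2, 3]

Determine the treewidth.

4

A width-4 tree decomposition is:
Bags: B1 = {0, 1, 2, 3, 4}
Tree: (single bag)
With just one bag of size 5, the width is 5 − 1 = 4, so tw(G) ≤ 4. For the lower bound, the 5 vertices {0, 1, 2, 3, 4} are pairwise adjacent, and any tree decomposition puts a clique entirely inside one bag — forcing width ≥ 4. Combining the bounds, tw(G) = 4.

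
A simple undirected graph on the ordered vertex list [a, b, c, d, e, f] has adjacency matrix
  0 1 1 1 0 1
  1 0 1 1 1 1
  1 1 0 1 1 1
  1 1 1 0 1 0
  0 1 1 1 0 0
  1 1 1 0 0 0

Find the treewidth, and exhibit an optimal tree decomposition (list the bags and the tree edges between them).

Treewidth 3.
Bags: B1 = {a, b, c, d}  B2 = {b, c, d, e}  B3 = {a, b, c, f}
Tree: B1–B2, B1–B3

Every bag has size at most 4, so the width is 4 − 1 = 3 and tw(G) ≤ 3. For the lower bound, the 4 vertices {b, c, d, e} are pairwise adjacent, and any tree decomposition puts a clique entirely inside one bag — forcing width ≥ 3. Hence tw(G) = 3 exactly.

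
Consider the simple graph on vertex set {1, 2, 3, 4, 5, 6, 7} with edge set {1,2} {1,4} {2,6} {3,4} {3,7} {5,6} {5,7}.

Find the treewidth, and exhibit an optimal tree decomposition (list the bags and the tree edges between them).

Treewidth 2.
One such decomposition:
Bags: B1 = {1, 3, 4}  B2 = {1, 2, 3}  B3 = {2, 3, 6}  B4 = {3, 5, 6}  B5 = {3, 5, 7}
Tree: B1–B2, B2–B3, B3–B4, B4–B5

Every bag has size at most 3, so the width is 3 − 1 = 2 and tw(G) ≤ 2. The edges 3–4–1–2–6–5–7–3 form a cycle, so G is not a tree and its treewidth is at least 2. Therefore the treewidth is 2.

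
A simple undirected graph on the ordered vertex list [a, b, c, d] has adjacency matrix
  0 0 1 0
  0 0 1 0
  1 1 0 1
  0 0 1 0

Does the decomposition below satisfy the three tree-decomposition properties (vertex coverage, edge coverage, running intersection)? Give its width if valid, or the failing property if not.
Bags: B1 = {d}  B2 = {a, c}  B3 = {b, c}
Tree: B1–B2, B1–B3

A tree decomposition must satisfy three properties: every vertex lies in some bag; for every edge, both endpoints lie together in some bag; and for every vertex, the bags containing it form a connected subtree. Here edge (c,d) lies in no bag, so the decomposition is invalid.

No — edge (c,d) lies in no bag.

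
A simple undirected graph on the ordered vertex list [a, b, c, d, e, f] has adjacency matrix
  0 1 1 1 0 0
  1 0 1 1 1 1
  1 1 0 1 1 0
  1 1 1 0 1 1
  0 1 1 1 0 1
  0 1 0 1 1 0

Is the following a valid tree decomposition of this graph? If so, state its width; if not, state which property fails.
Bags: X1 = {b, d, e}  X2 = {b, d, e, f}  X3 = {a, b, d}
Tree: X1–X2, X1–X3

A tree decomposition must satisfy three properties: every vertex lies in some bag; for every edge, both endpoints lie together in some bag; and for every vertex, the bags containing it form a connected subtree. Here vertex c appears in no bag, so the decomposition is invalid.

No — vertex c appears in no bag.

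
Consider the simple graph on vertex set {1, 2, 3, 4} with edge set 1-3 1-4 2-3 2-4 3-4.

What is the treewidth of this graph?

2

A width-2 tree decomposition is:
Bags: B1 = {2, 3, 4}  B2 = {1, 3, 4}
Tree: B1–B2
The largest bag has 3 vertices, giving width 2; this decomposition certifies tw(G) ≤ 2. For the lower bound, the 3 vertices {1, 3, 4} are pairwise adjacent, and any tree decomposition puts a clique entirely inside one bag — forcing width ≥ 2. Therefore the treewidth is 2.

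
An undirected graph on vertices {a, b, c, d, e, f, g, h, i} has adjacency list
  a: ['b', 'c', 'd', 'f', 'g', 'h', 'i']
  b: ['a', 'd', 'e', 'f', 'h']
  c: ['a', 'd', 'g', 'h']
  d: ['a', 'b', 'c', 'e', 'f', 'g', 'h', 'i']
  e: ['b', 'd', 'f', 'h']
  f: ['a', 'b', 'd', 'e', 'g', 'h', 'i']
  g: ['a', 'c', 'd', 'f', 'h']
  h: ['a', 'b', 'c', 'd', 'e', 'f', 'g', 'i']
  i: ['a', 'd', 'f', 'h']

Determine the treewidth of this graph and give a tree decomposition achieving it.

The largest bag has 5 vertices, giving width 4; this decomposition certifies tw(G) ≤ 4. On the other hand G contains the 5-clique {a, c, d, g, h}. A clique must lie in a single bag of any decomposition, so no decomposition can have width below 4. Combining the bounds, tw(G) = 4.

Treewidth 4.
Bags: B1 = {a, d, f, h, i}  B2 = {a, b, d, f, h}  B3 = {b, d, e, f, h}  B4 = {a, d, f, g, h}  B5 = {a, c, d, g, h}
Tree: B1–B2, B2–B3, B2–B4, B4–B5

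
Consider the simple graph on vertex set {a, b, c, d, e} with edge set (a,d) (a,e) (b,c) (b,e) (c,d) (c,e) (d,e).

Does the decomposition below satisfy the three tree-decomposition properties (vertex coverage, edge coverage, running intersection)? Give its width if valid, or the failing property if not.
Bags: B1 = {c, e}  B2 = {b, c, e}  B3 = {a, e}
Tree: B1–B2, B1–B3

No — vertex d appears in no bag.

A tree decomposition must satisfy three properties: every vertex lies in some bag; for every edge, both endpoints lie together in some bag; and for every vertex, the bags containing it form a connected subtree. Here vertex d appears in no bag, so the decomposition is invalid.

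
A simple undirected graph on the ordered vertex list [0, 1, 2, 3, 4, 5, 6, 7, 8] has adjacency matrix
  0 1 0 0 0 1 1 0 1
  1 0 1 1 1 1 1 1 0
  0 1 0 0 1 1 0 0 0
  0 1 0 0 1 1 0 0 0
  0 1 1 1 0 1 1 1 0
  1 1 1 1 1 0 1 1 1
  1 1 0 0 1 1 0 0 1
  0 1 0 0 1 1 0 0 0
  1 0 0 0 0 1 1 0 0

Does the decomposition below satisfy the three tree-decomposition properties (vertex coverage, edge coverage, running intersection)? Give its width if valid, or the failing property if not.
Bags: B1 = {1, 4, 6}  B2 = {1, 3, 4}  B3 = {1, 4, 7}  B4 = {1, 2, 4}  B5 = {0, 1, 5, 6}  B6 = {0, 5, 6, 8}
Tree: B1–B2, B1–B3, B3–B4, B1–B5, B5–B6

A tree decomposition must satisfy three properties: every vertex lies in some bag; for every edge, both endpoints lie together in some bag; and for every vertex, the bags containing it form a connected subtree. Here edge (5,4) lies in no bag, so the decomposition is invalid.

No — edge (5,4) lies in no bag.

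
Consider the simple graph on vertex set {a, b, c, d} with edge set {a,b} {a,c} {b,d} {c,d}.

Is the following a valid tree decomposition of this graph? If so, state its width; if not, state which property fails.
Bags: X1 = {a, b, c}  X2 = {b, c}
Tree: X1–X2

No — vertex d appears in no bag.

A tree decomposition must satisfy three properties: every vertex lies in some bag; for every edge, both endpoints lie together in some bag; and for every vertex, the bags containing it form a connected subtree. Here vertex d appears in no bag, so the decomposition is invalid.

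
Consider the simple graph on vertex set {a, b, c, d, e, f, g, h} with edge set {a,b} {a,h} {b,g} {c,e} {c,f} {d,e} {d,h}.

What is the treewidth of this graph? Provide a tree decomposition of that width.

Treewidth 1.
One optimal decomposition is:
Bags: B1 = {b, g}  B2 = {a, b}  B3 = {a, h}  B4 = {d, h}  B5 = {d, e}  B6 = {c, e}  B7 = {c, f}
Tree: B1–B2, B2–B3, B3–B4, B4–B5, B5–B6, B6–B7

Each bag holds 2 vertices, so the decomposition has width 1, which upper-bounds the treewidth. G has an edge, so its treewidth is at least 1. Hence tw(G) = 1 exactly.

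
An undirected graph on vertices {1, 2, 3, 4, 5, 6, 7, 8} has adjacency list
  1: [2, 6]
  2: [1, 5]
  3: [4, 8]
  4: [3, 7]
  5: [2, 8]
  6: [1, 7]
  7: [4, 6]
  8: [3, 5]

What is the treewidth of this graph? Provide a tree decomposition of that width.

Treewidth 2.
Bags: B1 = {3, 4, 8}  B2 = {4, 5, 8}  B3 = {2, 4, 5}  B4 = {1, 2, 4}  B5 = {1, 4, 6}  B6 = {4, 6, 7}
Tree: B1–B2, B2–B3, B3–B4, B4–B5, B5–B6

Each bag holds 3 vertices, so the decomposition has width 2, which upper-bounds the treewidth. The edges 4–3–8–5–2–1–6–7–4 form a cycle, so G is not a tree and its treewidth is at least 2. Combining the bounds, tw(G) = 2.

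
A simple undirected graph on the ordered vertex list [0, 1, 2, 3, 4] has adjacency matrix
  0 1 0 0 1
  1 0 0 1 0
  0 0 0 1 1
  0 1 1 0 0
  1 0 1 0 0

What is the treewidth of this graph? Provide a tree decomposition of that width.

Each bag holds 3 vertices, so the decomposition has width 2, which upper-bounds the treewidth. The edges 1–3–2–4–0–1 form a cycle, so G is not a tree and its treewidth is at least 2. Therefore the treewidth is 2.

Treewidth 2.
One such decomposition:
Bags: B1 = {1, 2, 3}  B2 = {1, 2, 4}  B3 = {0, 1, 4}
Tree: B1–B2, B2–B3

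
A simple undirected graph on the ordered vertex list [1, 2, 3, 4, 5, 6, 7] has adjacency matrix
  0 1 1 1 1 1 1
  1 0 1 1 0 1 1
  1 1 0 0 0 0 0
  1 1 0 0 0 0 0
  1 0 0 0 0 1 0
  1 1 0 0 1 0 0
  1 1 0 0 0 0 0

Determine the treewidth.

A width-2 tree decomposition is:
Bags: B1 = {1, 2, 7}  B2 = {1, 2, 3}  B3 = {1, 2, 6}  B4 = {1, 2, 4}  B5 = {1, 5, 6}
Tree: B1–B2, B1–B3, B1–B4, B3–B5
Every bag has size at most 3, so the width is 3 − 1 = 2 and tw(G) ≤ 2. On the other hand G contains the 3-clique {1, 2, 3}. A clique must lie in a single bag of any decomposition, so no decomposition can have width below 2. Hence tw(G) = 2 exactly.

2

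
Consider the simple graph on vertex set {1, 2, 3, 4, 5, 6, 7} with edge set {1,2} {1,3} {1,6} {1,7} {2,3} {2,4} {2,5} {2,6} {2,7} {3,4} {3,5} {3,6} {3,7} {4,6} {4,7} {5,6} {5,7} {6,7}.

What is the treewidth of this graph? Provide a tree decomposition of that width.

Treewidth 4.
One optimal decomposition is:
Bags: B1 = {2, 3, 5, 6, 7}  B2 = {1, 2, 3, 6, 7}  B3 = {2, 3, 4, 6, 7}
Tree: B1–B2, B2–B3

The largest bag has 5 vertices, giving width 4; this decomposition certifies tw(G) ≤ 4. On the other hand G contains the 5-clique {1, 2, 3, 6, 7}. A clique must lie in a single bag of any decomposition, so no decomposition can have width below 4. Hence tw(G) = 4 exactly.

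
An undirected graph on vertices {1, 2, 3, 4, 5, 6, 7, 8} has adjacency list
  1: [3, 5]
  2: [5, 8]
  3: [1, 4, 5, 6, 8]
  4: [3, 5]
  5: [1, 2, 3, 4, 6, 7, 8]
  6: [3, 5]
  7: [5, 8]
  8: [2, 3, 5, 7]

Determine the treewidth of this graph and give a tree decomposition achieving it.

Treewidth 2.
One such decomposition:
Bags: B1 = {3, 5, 8}  B2 = {1, 3, 5}  B3 = {3, 4, 5}  B4 = {5, 7, 8}  B5 = {2, 5, 8}  B6 = {3, 5, 6}
Tree: B1–B2, B2–B3, B1–B4, B1–B5, B2–B6

Each bag holds 3 vertices, so the decomposition has width 2, which upper-bounds the treewidth. For the lower bound, the 3 vertices {2, 5, 8} are pairwise adjacent, and any tree decomposition puts a clique entirely inside one bag — forcing width ≥ 2. Combining the bounds, tw(G) = 2.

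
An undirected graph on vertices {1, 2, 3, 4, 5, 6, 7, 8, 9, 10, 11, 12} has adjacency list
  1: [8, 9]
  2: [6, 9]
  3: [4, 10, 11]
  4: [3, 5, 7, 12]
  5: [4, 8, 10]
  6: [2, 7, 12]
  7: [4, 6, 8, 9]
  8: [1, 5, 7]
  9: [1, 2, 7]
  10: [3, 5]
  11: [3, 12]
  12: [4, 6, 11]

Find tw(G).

A width-3 tree decomposition is:
Bags: B1 = {1, 2, 8, 9}  B2 = {2, 7, 8, 9}  B3 = {2, 6, 7, 8}  B4 = {5, 6, 7, 8}  B5 = {4, 5, 6, 7}  B6 = {4, 5, 6, 12}  B7 = {4, 5, 10, 12}  B8 = {3, 4, 10, 12}  B9 = {3, 10, 11, 12}
Tree: B1–B2, B2–B3, B3–B4, B4–B5, B5–B6, B6–B7, B7–B8, B8–B9
The largest bag has 4 vertices, giving width 3; this decomposition certifies tw(G) ≤ 3. For the lower bound: the 4 vertex sets {1,2,9}, {8}, {7}, {4,5,6,12} are disjoint, each induces a connected subgraph, and every pair is joined by at least one edge of G. Contracting each set to a single vertex therefore yields K_{4} as a minor, and since treewidth is minor-monotone, tw(G) ≥ tw(K_{4}) = 3. The upper and lower bounds meet at 3, so that is the treewidth.

3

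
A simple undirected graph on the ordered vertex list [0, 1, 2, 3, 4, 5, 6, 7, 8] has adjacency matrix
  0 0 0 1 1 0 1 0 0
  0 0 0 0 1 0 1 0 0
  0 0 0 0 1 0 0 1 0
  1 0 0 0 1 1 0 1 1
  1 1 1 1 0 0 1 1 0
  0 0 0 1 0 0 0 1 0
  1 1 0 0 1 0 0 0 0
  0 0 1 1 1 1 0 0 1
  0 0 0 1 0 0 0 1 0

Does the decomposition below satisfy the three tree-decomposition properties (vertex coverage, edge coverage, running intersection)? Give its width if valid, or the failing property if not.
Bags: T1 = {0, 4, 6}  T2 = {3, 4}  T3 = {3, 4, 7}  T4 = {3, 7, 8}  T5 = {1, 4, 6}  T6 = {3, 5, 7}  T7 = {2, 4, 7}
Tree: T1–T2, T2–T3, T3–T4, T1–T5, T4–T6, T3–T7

No — edge (0,3) lies in no bag.

A tree decomposition must satisfy three properties: every vertex lies in some bag; for every edge, both endpoints lie together in some bag; and for every vertex, the bags containing it form a connected subtree. Here edge (0,3) lies in no bag, so the decomposition is invalid.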